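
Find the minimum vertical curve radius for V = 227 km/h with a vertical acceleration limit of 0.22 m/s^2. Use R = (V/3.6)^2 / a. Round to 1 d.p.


Convert speed: V = 227 / 3.6 = 63.0556 m/s
V^2 = 3976.0031 m^2/s^2
R_v = 3976.0031 / 0.22
R_v = 18072.7 m

18072.7


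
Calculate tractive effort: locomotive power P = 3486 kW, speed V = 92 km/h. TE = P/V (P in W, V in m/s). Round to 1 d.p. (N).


Convert: P = 3486 kW = 3486000 W
V = 92 / 3.6 = 25.5556 m/s
TE = 3486000 / 25.5556
TE = 136408.7 N

136408.7


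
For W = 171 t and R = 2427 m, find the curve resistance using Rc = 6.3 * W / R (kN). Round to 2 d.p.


Rc = 6.3 * W / R
Rc = 6.3 * 171 / 2427
Rc = 1077.3 / 2427
Rc = 0.44 kN

0.44


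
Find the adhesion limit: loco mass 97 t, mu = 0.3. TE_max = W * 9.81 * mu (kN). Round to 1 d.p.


TE_max = W * g * mu
TE_max = 97 * 9.81 * 0.3
TE_max = 951.57 * 0.3
TE_max = 285.5 kN

285.5


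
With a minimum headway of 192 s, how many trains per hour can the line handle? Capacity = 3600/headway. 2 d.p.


Capacity = 3600 / headway
Capacity = 3600 / 192
Capacity = 18.75 trains/hour

18.75


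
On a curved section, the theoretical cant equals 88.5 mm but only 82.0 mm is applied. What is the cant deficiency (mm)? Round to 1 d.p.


Cant deficiency = equilibrium cant - actual cant
CD = 88.5 - 82.0
CD = 6.5 mm

6.5


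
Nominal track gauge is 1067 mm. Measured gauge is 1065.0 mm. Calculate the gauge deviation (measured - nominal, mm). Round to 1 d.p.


Deviation = measured - nominal
Deviation = 1065.0 - 1067
Deviation = -2.0 mm

-2.0


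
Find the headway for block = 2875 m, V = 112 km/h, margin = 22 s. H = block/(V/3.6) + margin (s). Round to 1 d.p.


V = 112 / 3.6 = 31.1111 m/s
Block traversal time = 2875 / 31.1111 = 92.4107 s
Headway = 92.4107 + 22
Headway = 114.4 s

114.4


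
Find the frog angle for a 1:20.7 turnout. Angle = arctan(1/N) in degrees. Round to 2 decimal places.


1/N = 1/20.7 = 0.048309
angle = arctan(0.048309) = 0.048272 rad
angle = 0.048272 * 180/pi = 2.77 degrees

2.77


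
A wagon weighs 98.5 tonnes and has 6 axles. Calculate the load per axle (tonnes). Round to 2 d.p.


Load per axle = total weight / number of axles
Load = 98.5 / 6
Load = 16.42 tonnes

16.42


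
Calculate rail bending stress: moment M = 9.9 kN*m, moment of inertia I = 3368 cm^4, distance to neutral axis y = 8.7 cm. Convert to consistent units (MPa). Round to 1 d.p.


Convert units:
M = 9.9 kN*m = 9900000 N*mm
y = 8.7 cm = 87 mm
I = 3368 cm^4 = 33680000 mm^4
sigma = 9900000 * 87 / 33680000
sigma = 25.6 MPa

25.6


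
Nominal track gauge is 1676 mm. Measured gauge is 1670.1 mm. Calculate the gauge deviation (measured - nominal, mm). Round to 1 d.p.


Deviation = measured - nominal
Deviation = 1670.1 - 1676
Deviation = -5.9 mm

-5.9


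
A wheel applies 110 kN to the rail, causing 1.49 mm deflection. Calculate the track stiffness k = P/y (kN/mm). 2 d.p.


Track stiffness k = P / y
k = 110 / 1.49
k = 73.83 kN/mm

73.83


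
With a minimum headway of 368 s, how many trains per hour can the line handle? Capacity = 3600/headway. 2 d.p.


Capacity = 3600 / headway
Capacity = 3600 / 368
Capacity = 9.78 trains/hour

9.78


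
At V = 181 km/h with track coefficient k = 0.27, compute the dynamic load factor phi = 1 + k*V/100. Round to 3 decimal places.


phi = 1 + k * V / 100
phi = 1 + 0.27 * 181 / 100
phi = 1 + 0.4887
phi = 1.489

1.489


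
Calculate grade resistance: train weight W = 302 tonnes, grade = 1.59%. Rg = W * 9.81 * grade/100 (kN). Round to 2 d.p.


Rg = W * 9.81 * grade / 100
Rg = 302 * 9.81 * 1.59 / 100
Rg = 2962.62 * 0.0159
Rg = 47.11 kN

47.11


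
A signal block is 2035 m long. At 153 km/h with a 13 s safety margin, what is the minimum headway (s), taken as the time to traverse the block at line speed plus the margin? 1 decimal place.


V = 153 / 3.6 = 42.5 m/s
Block traversal time = 2035 / 42.5 = 47.8824 s
Headway = 47.8824 + 13
Headway = 60.9 s

60.9


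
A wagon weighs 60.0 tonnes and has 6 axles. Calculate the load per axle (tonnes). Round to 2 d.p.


Load per axle = total weight / number of axles
Load = 60.0 / 6
Load = 10.00 tonnes

10.00


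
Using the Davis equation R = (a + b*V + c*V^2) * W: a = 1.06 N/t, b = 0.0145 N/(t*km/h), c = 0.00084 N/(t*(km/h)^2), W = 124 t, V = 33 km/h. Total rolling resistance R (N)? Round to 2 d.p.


b*V = 0.0145 * 33 = 0.4785
c*V^2 = 0.00084 * 1089 = 0.91476
R_per_t = 1.06 + 0.4785 + 0.91476 = 2.45326 N/t
R_total = 2.45326 * 124 = 304.20 N

304.20


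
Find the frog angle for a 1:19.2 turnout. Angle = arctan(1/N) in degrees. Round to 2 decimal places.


1/N = 1/19.2 = 0.052083
angle = arctan(0.052083) = 0.052036 rad
angle = 0.052036 * 180/pi = 2.98 degrees

2.98


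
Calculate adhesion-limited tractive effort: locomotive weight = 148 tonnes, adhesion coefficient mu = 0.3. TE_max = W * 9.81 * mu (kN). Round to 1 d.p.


TE_max = W * g * mu
TE_max = 148 * 9.81 * 0.3
TE_max = 1451.88 * 0.3
TE_max = 435.6 kN

435.6


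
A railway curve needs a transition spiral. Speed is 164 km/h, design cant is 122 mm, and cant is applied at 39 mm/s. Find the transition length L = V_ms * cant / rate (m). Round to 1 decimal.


Convert speed: V = 164 / 3.6 = 45.5556 m/s
L = 45.5556 * 122 / 39
L = 5557.7778 / 39
L = 142.5 m

142.5


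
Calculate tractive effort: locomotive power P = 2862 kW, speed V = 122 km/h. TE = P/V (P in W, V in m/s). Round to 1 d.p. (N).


Convert: P = 2862 kW = 2862000 W
V = 122 / 3.6 = 33.8889 m/s
TE = 2862000 / 33.8889
TE = 84452.5 N

84452.5


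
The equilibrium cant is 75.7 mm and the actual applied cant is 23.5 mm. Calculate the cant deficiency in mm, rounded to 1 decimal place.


Cant deficiency = equilibrium cant - actual cant
CD = 75.7 - 23.5
CD = 52.2 mm

52.2


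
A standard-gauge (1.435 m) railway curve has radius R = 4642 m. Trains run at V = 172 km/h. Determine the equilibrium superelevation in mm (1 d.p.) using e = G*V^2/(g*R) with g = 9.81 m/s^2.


Convert speed: V = 172 / 3.6 = 47.7778 m/s
Apply formula: e = 1.435 * 47.7778^2 / (9.81 * 4642)
e = 1.435 * 2282.716 / 45538.02
e = 0.071933 m = 71.9 mm

71.9


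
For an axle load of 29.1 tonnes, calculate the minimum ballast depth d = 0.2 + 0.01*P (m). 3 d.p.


d = 0.2 + 0.01 * 29.1
d = 0.2 + 0.291
d = 0.491 m

0.491


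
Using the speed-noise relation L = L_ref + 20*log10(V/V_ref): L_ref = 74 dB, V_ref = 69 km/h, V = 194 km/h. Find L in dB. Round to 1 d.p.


V/V_ref = 194 / 69 = 2.811594
log10(2.811594) = 0.448953
20 * 0.448953 = 8.9791
L = 74 + 8.9791 = 83.0 dB

83.0


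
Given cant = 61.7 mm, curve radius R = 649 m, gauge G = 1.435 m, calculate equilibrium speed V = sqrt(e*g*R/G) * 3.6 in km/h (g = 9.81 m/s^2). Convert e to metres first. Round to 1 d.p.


Convert cant: e = 61.7 mm = 0.0617 m
V_ms = sqrt(0.0617 * 9.81 * 649 / 1.435)
V_ms = sqrt(273.745486) = 16.5453 m/s
V = 16.5453 * 3.6 = 59.6 km/h

59.6


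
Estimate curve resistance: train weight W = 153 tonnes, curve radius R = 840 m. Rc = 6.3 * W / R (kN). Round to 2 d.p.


Rc = 6.3 * W / R
Rc = 6.3 * 153 / 840
Rc = 963.9 / 840
Rc = 1.15 kN

1.15


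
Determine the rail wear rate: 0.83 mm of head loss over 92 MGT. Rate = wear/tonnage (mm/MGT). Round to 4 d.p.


Wear rate = total wear / cumulative tonnage
Rate = 0.83 / 92
Rate = 0.0090 mm/MGT

0.0090


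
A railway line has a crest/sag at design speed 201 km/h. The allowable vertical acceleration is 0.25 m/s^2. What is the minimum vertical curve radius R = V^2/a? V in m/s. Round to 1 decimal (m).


Convert speed: V = 201 / 3.6 = 55.8333 m/s
V^2 = 3117.3611 m^2/s^2
R_v = 3117.3611 / 0.25
R_v = 12469.4 m

12469.4


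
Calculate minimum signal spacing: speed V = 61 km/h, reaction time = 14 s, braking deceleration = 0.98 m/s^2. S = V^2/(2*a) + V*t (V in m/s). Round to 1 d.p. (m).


V = 61 / 3.6 = 16.9444 m/s
Braking distance = 16.9444^2 / (2*0.98) = 146.4868 m
Sighting distance = 16.9444 * 14 = 237.2222 m
S = 146.4868 + 237.2222 = 383.7 m

383.7


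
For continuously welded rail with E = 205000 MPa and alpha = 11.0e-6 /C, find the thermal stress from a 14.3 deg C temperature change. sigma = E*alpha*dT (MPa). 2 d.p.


sigma = E * alpha * dT
sigma = 205000 * 11.0e-6 * 14.3
sigma = 2.255 * 14.3
sigma = 32.25 MPa

32.25


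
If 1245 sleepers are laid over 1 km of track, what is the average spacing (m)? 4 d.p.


Spacing = 1000 m / number of sleepers
Spacing = 1000 / 1245
Spacing = 0.8032 m

0.8032


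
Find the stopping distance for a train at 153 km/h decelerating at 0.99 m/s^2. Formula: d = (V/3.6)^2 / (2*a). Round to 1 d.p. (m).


Convert speed: V = 153 / 3.6 = 42.5 m/s
V^2 = 1806.25
d = 1806.25 / (2 * 0.99)
d = 1806.25 / 1.98
d = 912.2 m

912.2


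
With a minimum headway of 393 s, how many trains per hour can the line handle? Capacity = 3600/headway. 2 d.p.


Capacity = 3600 / headway
Capacity = 3600 / 393
Capacity = 9.16 trains/hour

9.16


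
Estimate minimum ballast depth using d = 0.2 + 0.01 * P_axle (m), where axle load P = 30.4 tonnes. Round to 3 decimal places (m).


d = 0.2 + 0.01 * 30.4
d = 0.2 + 0.304
d = 0.504 m

0.504


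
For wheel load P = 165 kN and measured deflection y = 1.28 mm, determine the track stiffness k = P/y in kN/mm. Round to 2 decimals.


Track stiffness k = P / y
k = 165 / 1.28
k = 128.91 kN/mm

128.91


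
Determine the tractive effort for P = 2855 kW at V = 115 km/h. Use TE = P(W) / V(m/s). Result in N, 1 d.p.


Convert: P = 2855 kW = 2855000 W
V = 115 / 3.6 = 31.9444 m/s
TE = 2855000 / 31.9444
TE = 89373.9 N

89373.9


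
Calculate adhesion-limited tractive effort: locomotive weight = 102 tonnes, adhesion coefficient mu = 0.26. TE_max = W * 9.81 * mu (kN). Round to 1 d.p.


TE_max = W * g * mu
TE_max = 102 * 9.81 * 0.26
TE_max = 1000.62 * 0.26
TE_max = 260.2 kN

260.2


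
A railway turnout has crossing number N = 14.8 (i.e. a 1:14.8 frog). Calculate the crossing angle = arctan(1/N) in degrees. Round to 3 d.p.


1/N = 1/14.8 = 0.067568
angle = arctan(0.067568) = 0.067465 rad
angle = 0.067465 * 180/pi = 3.865 degrees

3.865


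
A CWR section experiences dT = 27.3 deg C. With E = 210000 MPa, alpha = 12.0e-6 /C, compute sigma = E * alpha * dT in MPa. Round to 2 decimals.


sigma = E * alpha * dT
sigma = 210000 * 12.0e-6 * 27.3
sigma = 2.52 * 27.3
sigma = 68.80 MPa

68.80


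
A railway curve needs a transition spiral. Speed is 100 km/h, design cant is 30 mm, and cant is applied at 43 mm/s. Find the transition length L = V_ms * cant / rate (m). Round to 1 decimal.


Convert speed: V = 100 / 3.6 = 27.7778 m/s
L = 27.7778 * 30 / 43
L = 833.3333 / 43
L = 19.4 m

19.4


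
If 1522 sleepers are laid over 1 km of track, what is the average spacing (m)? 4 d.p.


Spacing = 1000 m / number of sleepers
Spacing = 1000 / 1522
Spacing = 0.6570 m

0.6570


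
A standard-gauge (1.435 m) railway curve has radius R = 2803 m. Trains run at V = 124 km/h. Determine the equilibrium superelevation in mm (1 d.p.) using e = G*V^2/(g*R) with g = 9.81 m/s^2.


Convert speed: V = 124 / 3.6 = 34.4444 m/s
Apply formula: e = 1.435 * 34.4444^2 / (9.81 * 2803)
e = 1.435 * 1186.4198 / 27497.43
e = 0.061915 m = 61.9 mm

61.9


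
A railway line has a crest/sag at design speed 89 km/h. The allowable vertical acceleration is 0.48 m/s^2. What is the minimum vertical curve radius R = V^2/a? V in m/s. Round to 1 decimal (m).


Convert speed: V = 89 / 3.6 = 24.7222 m/s
V^2 = 611.1883 m^2/s^2
R_v = 611.1883 / 0.48
R_v = 1273.3 m

1273.3


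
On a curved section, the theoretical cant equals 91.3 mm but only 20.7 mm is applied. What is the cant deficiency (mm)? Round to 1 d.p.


Cant deficiency = equilibrium cant - actual cant
CD = 91.3 - 20.7
CD = 70.6 mm

70.6


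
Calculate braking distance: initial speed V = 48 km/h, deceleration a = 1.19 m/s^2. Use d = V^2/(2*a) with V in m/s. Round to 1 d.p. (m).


Convert speed: V = 48 / 3.6 = 13.3333 m/s
V^2 = 177.7778
d = 177.7778 / (2 * 1.19)
d = 177.7778 / 2.38
d = 74.7 m

74.7


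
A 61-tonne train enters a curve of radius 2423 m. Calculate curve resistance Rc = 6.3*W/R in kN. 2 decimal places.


Rc = 6.3 * W / R
Rc = 6.3 * 61 / 2423
Rc = 384.3 / 2423
Rc = 0.16 kN

0.16


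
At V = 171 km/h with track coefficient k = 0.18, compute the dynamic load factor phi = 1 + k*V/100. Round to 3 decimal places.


phi = 1 + k * V / 100
phi = 1 + 0.18 * 171 / 100
phi = 1 + 0.3078
phi = 1.308

1.308


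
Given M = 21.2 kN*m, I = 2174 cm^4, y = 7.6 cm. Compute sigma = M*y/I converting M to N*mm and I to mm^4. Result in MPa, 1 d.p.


Convert units:
M = 21.2 kN*m = 21200000 N*mm
y = 7.6 cm = 76 mm
I = 2174 cm^4 = 21740000 mm^4
sigma = 21200000 * 76 / 21740000
sigma = 74.1 MPa

74.1


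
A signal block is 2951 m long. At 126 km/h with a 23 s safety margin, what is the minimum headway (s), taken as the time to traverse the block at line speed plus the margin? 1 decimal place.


V = 126 / 3.6 = 35.0 m/s
Block traversal time = 2951 / 35.0 = 84.3143 s
Headway = 84.3143 + 23
Headway = 107.3 s

107.3


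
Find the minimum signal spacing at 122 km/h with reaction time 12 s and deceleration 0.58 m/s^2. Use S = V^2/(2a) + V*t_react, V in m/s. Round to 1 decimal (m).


V = 122 / 3.6 = 33.8889 m/s
Braking distance = 33.8889^2 / (2*0.58) = 990.049 m
Sighting distance = 33.8889 * 12 = 406.6667 m
S = 990.049 + 406.6667 = 1396.7 m

1396.7


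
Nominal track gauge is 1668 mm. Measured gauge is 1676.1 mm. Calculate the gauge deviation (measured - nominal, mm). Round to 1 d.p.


Deviation = measured - nominal
Deviation = 1676.1 - 1668
Deviation = 8.1 mm

8.1


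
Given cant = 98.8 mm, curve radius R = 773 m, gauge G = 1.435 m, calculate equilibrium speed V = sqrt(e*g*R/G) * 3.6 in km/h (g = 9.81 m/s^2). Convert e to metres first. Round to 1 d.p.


Convert cant: e = 98.8 mm = 0.0988 m
V_ms = sqrt(0.0988 * 9.81 * 773 / 1.435)
V_ms = sqrt(522.099822) = 22.8495 m/s
V = 22.8495 * 3.6 = 82.3 km/h

82.3


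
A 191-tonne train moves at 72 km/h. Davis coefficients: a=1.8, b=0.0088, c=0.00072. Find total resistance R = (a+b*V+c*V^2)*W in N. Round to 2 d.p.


b*V = 0.0088 * 72 = 0.6336
c*V^2 = 0.00072 * 5184 = 3.73248
R_per_t = 1.8 + 0.6336 + 3.73248 = 6.16608 N/t
R_total = 6.16608 * 191 = 1177.72 N

1177.72


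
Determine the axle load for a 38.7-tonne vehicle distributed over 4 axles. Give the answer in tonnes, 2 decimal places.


Load per axle = total weight / number of axles
Load = 38.7 / 4
Load = 9.68 tonnes

9.68


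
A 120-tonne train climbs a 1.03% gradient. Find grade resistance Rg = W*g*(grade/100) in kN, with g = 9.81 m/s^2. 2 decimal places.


Rg = W * 9.81 * grade / 100
Rg = 120 * 9.81 * 1.03 / 100
Rg = 1177.2 * 0.0103
Rg = 12.13 kN

12.13


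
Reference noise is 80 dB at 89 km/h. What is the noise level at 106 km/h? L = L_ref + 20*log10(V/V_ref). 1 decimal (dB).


V/V_ref = 106 / 89 = 1.191011
log10(1.191011) = 0.075916
20 * 0.075916 = 1.5183
L = 80 + 1.5183 = 81.5 dB

81.5


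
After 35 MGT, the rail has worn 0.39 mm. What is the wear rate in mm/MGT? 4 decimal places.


Wear rate = total wear / cumulative tonnage
Rate = 0.39 / 35
Rate = 0.0111 mm/MGT

0.0111


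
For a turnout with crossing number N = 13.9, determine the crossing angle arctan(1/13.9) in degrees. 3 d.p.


1/N = 1/13.9 = 0.071942
angle = arctan(0.071942) = 0.071819 rad
angle = 0.071819 * 180/pi = 4.115 degrees

4.115


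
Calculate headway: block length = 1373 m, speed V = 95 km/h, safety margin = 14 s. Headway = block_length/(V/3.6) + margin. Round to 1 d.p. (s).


V = 95 / 3.6 = 26.3889 m/s
Block traversal time = 1373 / 26.3889 = 52.0295 s
Headway = 52.0295 + 14
Headway = 66.0 s

66.0


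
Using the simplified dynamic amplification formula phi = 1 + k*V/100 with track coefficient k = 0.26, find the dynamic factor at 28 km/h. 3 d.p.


phi = 1 + k * V / 100
phi = 1 + 0.26 * 28 / 100
phi = 1 + 0.0728
phi = 1.073

1.073


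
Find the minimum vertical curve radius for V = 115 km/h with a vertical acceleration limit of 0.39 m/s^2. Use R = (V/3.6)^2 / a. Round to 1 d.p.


Convert speed: V = 115 / 3.6 = 31.9444 m/s
V^2 = 1020.4475 m^2/s^2
R_v = 1020.4475 / 0.39
R_v = 2616.5 m

2616.5


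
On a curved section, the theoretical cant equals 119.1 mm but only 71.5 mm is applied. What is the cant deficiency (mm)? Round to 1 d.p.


Cant deficiency = equilibrium cant - actual cant
CD = 119.1 - 71.5
CD = 47.6 mm

47.6


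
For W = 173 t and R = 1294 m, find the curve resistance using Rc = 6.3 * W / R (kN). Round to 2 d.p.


Rc = 6.3 * W / R
Rc = 6.3 * 173 / 1294
Rc = 1089.9 / 1294
Rc = 0.84 kN

0.84


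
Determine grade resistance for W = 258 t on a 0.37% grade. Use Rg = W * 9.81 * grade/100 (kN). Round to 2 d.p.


Rg = W * 9.81 * grade / 100
Rg = 258 * 9.81 * 0.37 / 100
Rg = 2530.98 * 0.0037
Rg = 9.36 kN

9.36


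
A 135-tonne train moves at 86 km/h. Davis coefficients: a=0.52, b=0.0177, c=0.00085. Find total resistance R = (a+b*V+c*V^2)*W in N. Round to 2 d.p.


b*V = 0.0177 * 86 = 1.5222
c*V^2 = 0.00085 * 7396 = 6.2866
R_per_t = 0.52 + 1.5222 + 6.2866 = 8.3288 N/t
R_total = 8.3288 * 135 = 1124.39 N

1124.39


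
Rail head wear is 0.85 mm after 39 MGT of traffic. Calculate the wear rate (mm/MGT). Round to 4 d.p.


Wear rate = total wear / cumulative tonnage
Rate = 0.85 / 39
Rate = 0.0218 mm/MGT

0.0218


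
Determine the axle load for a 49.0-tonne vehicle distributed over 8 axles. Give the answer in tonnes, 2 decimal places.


Load per axle = total weight / number of axles
Load = 49.0 / 8
Load = 6.13 tonnes

6.13


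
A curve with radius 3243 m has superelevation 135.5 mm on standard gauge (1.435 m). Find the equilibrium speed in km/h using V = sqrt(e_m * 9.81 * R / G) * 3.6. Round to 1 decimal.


Convert cant: e = 135.5 mm = 0.1355 m
V_ms = sqrt(0.1355 * 9.81 * 3243 / 1.435)
V_ms = sqrt(3004.023669) = 54.809 m/s
V = 54.809 * 3.6 = 197.3 km/h

197.3


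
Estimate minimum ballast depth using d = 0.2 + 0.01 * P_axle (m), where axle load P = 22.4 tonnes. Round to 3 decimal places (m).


d = 0.2 + 0.01 * 22.4
d = 0.2 + 0.224
d = 0.424 m

0.424


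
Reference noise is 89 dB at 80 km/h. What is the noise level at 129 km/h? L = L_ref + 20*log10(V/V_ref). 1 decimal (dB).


V/V_ref = 129 / 80 = 1.6125
log10(1.6125) = 0.2075
20 * 0.2075 = 4.15
L = 89 + 4.15 = 93.1 dB

93.1


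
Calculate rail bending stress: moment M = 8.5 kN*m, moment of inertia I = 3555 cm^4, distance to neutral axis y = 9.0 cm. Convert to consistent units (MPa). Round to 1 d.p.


Convert units:
M = 8.5 kN*m = 8500000 N*mm
y = 9.0 cm = 90 mm
I = 3555 cm^4 = 35550000 mm^4
sigma = 8500000 * 90 / 35550000
sigma = 21.5 MPa

21.5


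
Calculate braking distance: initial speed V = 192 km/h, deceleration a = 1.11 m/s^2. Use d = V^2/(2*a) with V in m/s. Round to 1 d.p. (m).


Convert speed: V = 192 / 3.6 = 53.3333 m/s
V^2 = 2844.4444
d = 2844.4444 / (2 * 1.11)
d = 2844.4444 / 2.22
d = 1281.3 m

1281.3


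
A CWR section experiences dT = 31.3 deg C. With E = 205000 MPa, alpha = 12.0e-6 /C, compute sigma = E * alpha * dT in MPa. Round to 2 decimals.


sigma = E * alpha * dT
sigma = 205000 * 12.0e-6 * 31.3
sigma = 2.46 * 31.3
sigma = 77.00 MPa

77.00


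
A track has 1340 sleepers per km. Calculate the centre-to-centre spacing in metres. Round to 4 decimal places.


Spacing = 1000 m / number of sleepers
Spacing = 1000 / 1340
Spacing = 0.7463 m

0.7463


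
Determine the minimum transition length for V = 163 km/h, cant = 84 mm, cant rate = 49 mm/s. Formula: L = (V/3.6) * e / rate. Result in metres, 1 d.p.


Convert speed: V = 163 / 3.6 = 45.2778 m/s
L = 45.2778 * 84 / 49
L = 3803.3333 / 49
L = 77.6 m

77.6


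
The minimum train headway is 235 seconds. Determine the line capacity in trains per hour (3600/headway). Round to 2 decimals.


Capacity = 3600 / headway
Capacity = 3600 / 235
Capacity = 15.32 trains/hour

15.32


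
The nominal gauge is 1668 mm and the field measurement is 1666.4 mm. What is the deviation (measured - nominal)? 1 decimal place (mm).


Deviation = measured - nominal
Deviation = 1666.4 - 1668
Deviation = -1.6 mm

-1.6


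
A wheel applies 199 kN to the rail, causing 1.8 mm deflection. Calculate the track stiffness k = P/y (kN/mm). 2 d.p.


Track stiffness k = P / y
k = 199 / 1.8
k = 110.56 kN/mm

110.56


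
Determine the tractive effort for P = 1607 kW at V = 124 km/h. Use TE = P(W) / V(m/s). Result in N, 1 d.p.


Convert: P = 1607 kW = 1607000 W
V = 124 / 3.6 = 34.4444 m/s
TE = 1607000 / 34.4444
TE = 46654.8 N

46654.8


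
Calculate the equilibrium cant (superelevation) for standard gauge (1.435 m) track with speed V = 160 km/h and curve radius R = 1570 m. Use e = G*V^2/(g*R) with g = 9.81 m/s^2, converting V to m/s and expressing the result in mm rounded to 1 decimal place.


Convert speed: V = 160 / 3.6 = 44.4444 m/s
Apply formula: e = 1.435 * 44.4444^2 / (9.81 * 1570)
e = 1.435 * 1975.3086 / 15401.7
e = 0.184043 m = 184.0 mm

184.0


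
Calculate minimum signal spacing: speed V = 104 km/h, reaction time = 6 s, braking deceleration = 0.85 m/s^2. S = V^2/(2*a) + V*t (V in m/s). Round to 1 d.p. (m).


V = 104 / 3.6 = 28.8889 m/s
Braking distance = 28.8889^2 / (2*0.85) = 490.9223 m
Sighting distance = 28.8889 * 6 = 173.3333 m
S = 490.9223 + 173.3333 = 664.3 m

664.3


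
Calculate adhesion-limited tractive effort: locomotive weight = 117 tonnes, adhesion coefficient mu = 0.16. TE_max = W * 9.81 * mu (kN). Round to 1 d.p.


TE_max = W * g * mu
TE_max = 117 * 9.81 * 0.16
TE_max = 1147.77 * 0.16
TE_max = 183.6 kN

183.6


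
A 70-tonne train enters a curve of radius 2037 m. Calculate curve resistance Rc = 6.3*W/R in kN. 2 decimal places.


Rc = 6.3 * W / R
Rc = 6.3 * 70 / 2037
Rc = 441.0 / 2037
Rc = 0.22 kN

0.22


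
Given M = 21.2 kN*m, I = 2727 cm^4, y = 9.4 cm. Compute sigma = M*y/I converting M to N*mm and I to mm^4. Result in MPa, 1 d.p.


Convert units:
M = 21.2 kN*m = 21200000 N*mm
y = 9.4 cm = 94 mm
I = 2727 cm^4 = 27270000 mm^4
sigma = 21200000 * 94 / 27270000
sigma = 73.1 MPa

73.1


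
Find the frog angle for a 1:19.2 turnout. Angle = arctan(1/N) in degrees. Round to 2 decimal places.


1/N = 1/19.2 = 0.052083
angle = arctan(0.052083) = 0.052036 rad
angle = 0.052036 * 180/pi = 2.98 degrees

2.98


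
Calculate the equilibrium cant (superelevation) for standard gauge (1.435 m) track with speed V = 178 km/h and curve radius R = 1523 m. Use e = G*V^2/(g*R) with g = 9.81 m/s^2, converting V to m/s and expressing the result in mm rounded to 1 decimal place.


Convert speed: V = 178 / 3.6 = 49.4444 m/s
Apply formula: e = 1.435 * 49.4444^2 / (9.81 * 1523)
e = 1.435 * 2444.7531 / 14940.63
e = 0.234811 m = 234.8 mm

234.8


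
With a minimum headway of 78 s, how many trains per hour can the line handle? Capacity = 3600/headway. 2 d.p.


Capacity = 3600 / headway
Capacity = 3600 / 78
Capacity = 46.15 trains/hour

46.15


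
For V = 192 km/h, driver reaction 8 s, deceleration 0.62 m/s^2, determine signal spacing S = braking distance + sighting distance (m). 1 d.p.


V = 192 / 3.6 = 53.3333 m/s
Braking distance = 53.3333^2 / (2*0.62) = 2293.9068 m
Sighting distance = 53.3333 * 8 = 426.6667 m
S = 2293.9068 + 426.6667 = 2720.6 m

2720.6


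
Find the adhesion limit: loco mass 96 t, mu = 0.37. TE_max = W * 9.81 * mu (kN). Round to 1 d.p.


TE_max = W * g * mu
TE_max = 96 * 9.81 * 0.37
TE_max = 941.76 * 0.37
TE_max = 348.5 kN

348.5


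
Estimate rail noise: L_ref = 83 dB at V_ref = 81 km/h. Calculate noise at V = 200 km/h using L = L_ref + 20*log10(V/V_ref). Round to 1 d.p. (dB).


V/V_ref = 200 / 81 = 2.469136
log10(2.469136) = 0.392545
20 * 0.392545 = 7.8509
L = 83 + 7.8509 = 90.9 dB

90.9


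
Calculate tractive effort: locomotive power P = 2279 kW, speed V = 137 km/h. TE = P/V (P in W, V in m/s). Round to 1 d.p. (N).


Convert: P = 2279 kW = 2279000 W
V = 137 / 3.6 = 38.0556 m/s
TE = 2279000 / 38.0556
TE = 59886.1 N

59886.1


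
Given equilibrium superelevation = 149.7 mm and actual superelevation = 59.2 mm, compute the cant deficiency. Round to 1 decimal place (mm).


Cant deficiency = equilibrium cant - actual cant
CD = 149.7 - 59.2
CD = 90.5 mm

90.5


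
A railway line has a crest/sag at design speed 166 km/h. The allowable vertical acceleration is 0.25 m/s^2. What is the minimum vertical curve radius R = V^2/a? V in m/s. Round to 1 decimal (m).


Convert speed: V = 166 / 3.6 = 46.1111 m/s
V^2 = 2126.2346 m^2/s^2
R_v = 2126.2346 / 0.25
R_v = 8504.9 m

8504.9


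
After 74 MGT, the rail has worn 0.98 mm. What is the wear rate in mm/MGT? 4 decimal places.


Wear rate = total wear / cumulative tonnage
Rate = 0.98 / 74
Rate = 0.0132 mm/MGT

0.0132


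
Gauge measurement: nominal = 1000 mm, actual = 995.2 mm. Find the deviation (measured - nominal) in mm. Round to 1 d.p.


Deviation = measured - nominal
Deviation = 995.2 - 1000
Deviation = -4.8 mm

-4.8


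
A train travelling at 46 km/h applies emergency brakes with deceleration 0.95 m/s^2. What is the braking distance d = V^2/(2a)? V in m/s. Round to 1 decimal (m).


Convert speed: V = 46 / 3.6 = 12.7778 m/s
V^2 = 163.2716
d = 163.2716 / (2 * 0.95)
d = 163.2716 / 1.9
d = 85.9 m

85.9


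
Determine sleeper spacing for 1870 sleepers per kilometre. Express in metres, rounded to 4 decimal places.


Spacing = 1000 m / number of sleepers
Spacing = 1000 / 1870
Spacing = 0.5348 m

0.5348


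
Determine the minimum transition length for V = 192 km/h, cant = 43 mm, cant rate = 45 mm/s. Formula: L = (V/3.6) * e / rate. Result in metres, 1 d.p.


Convert speed: V = 192 / 3.6 = 53.3333 m/s
L = 53.3333 * 43 / 45
L = 2293.3333 / 45
L = 51.0 m

51.0


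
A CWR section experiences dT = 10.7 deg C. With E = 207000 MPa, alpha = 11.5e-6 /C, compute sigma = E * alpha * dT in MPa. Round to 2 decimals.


sigma = E * alpha * dT
sigma = 207000 * 11.5e-6 * 10.7
sigma = 2.3805 * 10.7
sigma = 25.47 MPa

25.47


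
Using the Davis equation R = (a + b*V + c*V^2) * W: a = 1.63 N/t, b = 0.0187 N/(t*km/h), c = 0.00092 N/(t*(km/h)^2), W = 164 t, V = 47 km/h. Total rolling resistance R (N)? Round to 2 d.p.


b*V = 0.0187 * 47 = 0.8789
c*V^2 = 0.00092 * 2209 = 2.03228
R_per_t = 1.63 + 0.8789 + 2.03228 = 4.54118 N/t
R_total = 4.54118 * 164 = 744.75 N

744.75


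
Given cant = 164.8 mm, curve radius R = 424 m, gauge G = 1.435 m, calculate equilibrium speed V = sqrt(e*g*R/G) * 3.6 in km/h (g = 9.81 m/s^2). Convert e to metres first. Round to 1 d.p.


Convert cant: e = 164.8 mm = 0.1648 m
V_ms = sqrt(0.1648 * 9.81 * 424 / 1.435)
V_ms = sqrt(477.683423) = 21.856 m/s
V = 21.856 * 3.6 = 78.7 km/h

78.7


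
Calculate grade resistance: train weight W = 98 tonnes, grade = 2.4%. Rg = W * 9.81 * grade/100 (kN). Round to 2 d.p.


Rg = W * 9.81 * grade / 100
Rg = 98 * 9.81 * 2.4 / 100
Rg = 961.38 * 0.024
Rg = 23.07 kN

23.07


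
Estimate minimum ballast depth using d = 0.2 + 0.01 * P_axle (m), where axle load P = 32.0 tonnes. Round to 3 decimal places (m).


d = 0.2 + 0.01 * 32.0
d = 0.2 + 0.32
d = 0.520 m

0.520


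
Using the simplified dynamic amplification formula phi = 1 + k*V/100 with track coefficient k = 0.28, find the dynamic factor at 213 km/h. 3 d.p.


phi = 1 + k * V / 100
phi = 1 + 0.28 * 213 / 100
phi = 1 + 0.5964
phi = 1.596

1.596


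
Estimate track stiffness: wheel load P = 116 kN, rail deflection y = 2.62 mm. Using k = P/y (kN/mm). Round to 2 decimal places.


Track stiffness k = P / y
k = 116 / 2.62
k = 44.27 kN/mm

44.27


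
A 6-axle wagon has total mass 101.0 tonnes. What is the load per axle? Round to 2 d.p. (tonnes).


Load per axle = total weight / number of axles
Load = 101.0 / 6
Load = 16.83 tonnes

16.83


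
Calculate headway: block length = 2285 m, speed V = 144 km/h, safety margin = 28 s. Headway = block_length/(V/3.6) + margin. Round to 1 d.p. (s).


V = 144 / 3.6 = 40.0 m/s
Block traversal time = 2285 / 40.0 = 57.125 s
Headway = 57.125 + 28
Headway = 85.1 s

85.1


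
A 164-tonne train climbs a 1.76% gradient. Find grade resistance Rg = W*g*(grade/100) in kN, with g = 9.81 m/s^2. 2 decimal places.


Rg = W * 9.81 * grade / 100
Rg = 164 * 9.81 * 1.76 / 100
Rg = 1608.84 * 0.0176
Rg = 28.32 kN

28.32


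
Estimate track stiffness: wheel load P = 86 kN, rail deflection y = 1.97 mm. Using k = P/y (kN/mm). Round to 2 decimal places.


Track stiffness k = P / y
k = 86 / 1.97
k = 43.65 kN/mm

43.65


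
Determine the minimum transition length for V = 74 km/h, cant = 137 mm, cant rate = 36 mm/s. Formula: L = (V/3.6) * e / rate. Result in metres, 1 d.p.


Convert speed: V = 74 / 3.6 = 20.5556 m/s
L = 20.5556 * 137 / 36
L = 2816.1111 / 36
L = 78.2 m

78.2


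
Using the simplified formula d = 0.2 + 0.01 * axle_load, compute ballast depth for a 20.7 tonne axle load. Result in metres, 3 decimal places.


d = 0.2 + 0.01 * 20.7
d = 0.2 + 0.207
d = 0.407 m

0.407


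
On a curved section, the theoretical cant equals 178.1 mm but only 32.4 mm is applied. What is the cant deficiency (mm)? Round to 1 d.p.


Cant deficiency = equilibrium cant - actual cant
CD = 178.1 - 32.4
CD = 145.7 mm

145.7


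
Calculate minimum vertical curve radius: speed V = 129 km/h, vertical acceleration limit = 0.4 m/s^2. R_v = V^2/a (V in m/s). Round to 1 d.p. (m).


Convert speed: V = 129 / 3.6 = 35.8333 m/s
V^2 = 1284.0278 m^2/s^2
R_v = 1284.0278 / 0.4
R_v = 3210.1 m

3210.1


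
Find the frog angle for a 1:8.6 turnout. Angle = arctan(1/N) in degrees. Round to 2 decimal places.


1/N = 1/8.6 = 0.116279
angle = arctan(0.116279) = 0.115759 rad
angle = 0.115759 * 180/pi = 6.63 degrees

6.63


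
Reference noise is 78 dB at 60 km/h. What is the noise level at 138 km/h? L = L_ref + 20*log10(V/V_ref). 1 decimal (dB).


V/V_ref = 138 / 60 = 2.3
log10(2.3) = 0.361728
20 * 0.361728 = 7.2346
L = 78 + 7.2346 = 85.2 dB

85.2


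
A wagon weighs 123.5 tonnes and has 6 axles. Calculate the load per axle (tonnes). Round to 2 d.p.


Load per axle = total weight / number of axles
Load = 123.5 / 6
Load = 20.58 tonnes

20.58


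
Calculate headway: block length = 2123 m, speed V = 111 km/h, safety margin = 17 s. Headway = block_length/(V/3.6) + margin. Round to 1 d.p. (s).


V = 111 / 3.6 = 30.8333 m/s
Block traversal time = 2123 / 30.8333 = 68.8541 s
Headway = 68.8541 + 17
Headway = 85.9 s

85.9


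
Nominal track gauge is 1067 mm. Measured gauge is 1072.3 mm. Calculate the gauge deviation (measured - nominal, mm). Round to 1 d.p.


Deviation = measured - nominal
Deviation = 1072.3 - 1067
Deviation = 5.3 mm

5.3


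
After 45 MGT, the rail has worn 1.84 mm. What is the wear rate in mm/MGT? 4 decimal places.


Wear rate = total wear / cumulative tonnage
Rate = 1.84 / 45
Rate = 0.0409 mm/MGT

0.0409


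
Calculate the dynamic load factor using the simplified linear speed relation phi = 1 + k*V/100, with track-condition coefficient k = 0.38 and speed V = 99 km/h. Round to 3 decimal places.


phi = 1 + k * V / 100
phi = 1 + 0.38 * 99 / 100
phi = 1 + 0.3762
phi = 1.376

1.376


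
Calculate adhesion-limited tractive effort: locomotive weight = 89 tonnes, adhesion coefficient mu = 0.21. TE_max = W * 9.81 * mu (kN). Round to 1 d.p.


TE_max = W * g * mu
TE_max = 89 * 9.81 * 0.21
TE_max = 873.09 * 0.21
TE_max = 183.3 kN

183.3


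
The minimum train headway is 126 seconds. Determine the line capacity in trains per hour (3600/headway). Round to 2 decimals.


Capacity = 3600 / headway
Capacity = 3600 / 126
Capacity = 28.57 trains/hour

28.57


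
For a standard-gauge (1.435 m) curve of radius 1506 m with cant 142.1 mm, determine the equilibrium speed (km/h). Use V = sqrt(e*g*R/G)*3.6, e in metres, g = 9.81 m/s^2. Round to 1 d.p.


Convert cant: e = 142.1 mm = 0.1421 m
V_ms = sqrt(0.1421 * 9.81 * 1506 / 1.435)
V_ms = sqrt(1462.972478) = 38.2488 m/s
V = 38.2488 * 3.6 = 137.7 km/h

137.7


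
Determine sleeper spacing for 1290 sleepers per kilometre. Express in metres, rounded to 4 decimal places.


Spacing = 1000 m / number of sleepers
Spacing = 1000 / 1290
Spacing = 0.7752 m

0.7752


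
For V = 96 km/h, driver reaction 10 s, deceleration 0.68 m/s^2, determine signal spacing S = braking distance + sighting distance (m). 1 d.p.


V = 96 / 3.6 = 26.6667 m/s
Braking distance = 26.6667^2 / (2*0.68) = 522.8758 m
Sighting distance = 26.6667 * 10 = 266.6667 m
S = 522.8758 + 266.6667 = 789.5 m

789.5


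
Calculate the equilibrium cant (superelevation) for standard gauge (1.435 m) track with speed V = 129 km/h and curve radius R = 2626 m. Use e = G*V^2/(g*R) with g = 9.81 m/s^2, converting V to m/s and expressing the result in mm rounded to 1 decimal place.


Convert speed: V = 129 / 3.6 = 35.8333 m/s
Apply formula: e = 1.435 * 35.8333^2 / (9.81 * 2626)
e = 1.435 * 1284.0278 / 25761.06
e = 0.071526 m = 71.5 mm

71.5


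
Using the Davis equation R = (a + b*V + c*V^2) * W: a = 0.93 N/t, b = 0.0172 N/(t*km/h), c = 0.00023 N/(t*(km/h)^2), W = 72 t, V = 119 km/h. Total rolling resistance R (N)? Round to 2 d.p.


b*V = 0.0172 * 119 = 2.0468
c*V^2 = 0.00023 * 14161 = 3.25703
R_per_t = 0.93 + 2.0468 + 3.25703 = 6.23383 N/t
R_total = 6.23383 * 72 = 448.84 N

448.84


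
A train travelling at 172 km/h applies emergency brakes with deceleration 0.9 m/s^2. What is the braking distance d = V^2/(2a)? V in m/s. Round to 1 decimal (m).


Convert speed: V = 172 / 3.6 = 47.7778 m/s
V^2 = 2282.716
d = 2282.716 / (2 * 0.9)
d = 2282.716 / 1.8
d = 1268.2 m

1268.2


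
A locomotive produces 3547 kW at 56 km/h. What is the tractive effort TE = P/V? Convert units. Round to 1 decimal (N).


Convert: P = 3547 kW = 3547000 W
V = 56 / 3.6 = 15.5556 m/s
TE = 3547000 / 15.5556
TE = 228021.4 N

228021.4


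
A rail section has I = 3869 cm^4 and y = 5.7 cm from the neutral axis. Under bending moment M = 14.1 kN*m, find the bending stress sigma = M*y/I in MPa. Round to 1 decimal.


Convert units:
M = 14.1 kN*m = 14100000 N*mm
y = 5.7 cm = 57 mm
I = 3869 cm^4 = 38690000 mm^4
sigma = 14100000 * 57 / 38690000
sigma = 20.8 MPa

20.8


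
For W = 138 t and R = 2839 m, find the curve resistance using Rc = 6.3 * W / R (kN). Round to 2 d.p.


Rc = 6.3 * W / R
Rc = 6.3 * 138 / 2839
Rc = 869.4 / 2839
Rc = 0.31 kN

0.31


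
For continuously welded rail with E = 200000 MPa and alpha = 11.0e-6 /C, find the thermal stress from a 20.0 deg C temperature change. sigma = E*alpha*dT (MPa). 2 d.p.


sigma = E * alpha * dT
sigma = 200000 * 11.0e-6 * 20.0
sigma = 2.2 * 20.0
sigma = 44.00 MPa

44.00


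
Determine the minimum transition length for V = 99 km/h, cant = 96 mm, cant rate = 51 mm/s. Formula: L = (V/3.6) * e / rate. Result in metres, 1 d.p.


Convert speed: V = 99 / 3.6 = 27.5 m/s
L = 27.5 * 96 / 51
L = 2640.0 / 51
L = 51.8 m

51.8


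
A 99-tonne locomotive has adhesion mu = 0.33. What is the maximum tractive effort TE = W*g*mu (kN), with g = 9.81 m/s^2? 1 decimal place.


TE_max = W * g * mu
TE_max = 99 * 9.81 * 0.33
TE_max = 971.19 * 0.33
TE_max = 320.5 kN

320.5


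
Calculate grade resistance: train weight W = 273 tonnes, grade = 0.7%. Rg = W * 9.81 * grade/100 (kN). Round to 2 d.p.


Rg = W * 9.81 * grade / 100
Rg = 273 * 9.81 * 0.7 / 100
Rg = 2678.13 * 0.007
Rg = 18.75 kN

18.75


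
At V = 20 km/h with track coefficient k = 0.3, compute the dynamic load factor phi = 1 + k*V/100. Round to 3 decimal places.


phi = 1 + k * V / 100
phi = 1 + 0.3 * 20 / 100
phi = 1 + 0.06
phi = 1.060

1.060


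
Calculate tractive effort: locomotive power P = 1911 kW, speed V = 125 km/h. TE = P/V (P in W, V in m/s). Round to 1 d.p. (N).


Convert: P = 1911 kW = 1911000 W
V = 125 / 3.6 = 34.7222 m/s
TE = 1911000 / 34.7222
TE = 55036.8 N

55036.8


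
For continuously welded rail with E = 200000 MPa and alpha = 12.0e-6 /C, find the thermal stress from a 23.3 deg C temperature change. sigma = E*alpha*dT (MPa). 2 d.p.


sigma = E * alpha * dT
sigma = 200000 * 12.0e-6 * 23.3
sigma = 2.4 * 23.3
sigma = 55.92 MPa

55.92


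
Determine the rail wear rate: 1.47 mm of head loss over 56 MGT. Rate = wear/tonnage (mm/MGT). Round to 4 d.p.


Wear rate = total wear / cumulative tonnage
Rate = 1.47 / 56
Rate = 0.0263 mm/MGT

0.0263


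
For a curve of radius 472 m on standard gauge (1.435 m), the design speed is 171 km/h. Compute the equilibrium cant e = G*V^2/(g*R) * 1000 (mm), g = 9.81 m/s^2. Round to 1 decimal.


Convert speed: V = 171 / 3.6 = 47.5 m/s
Apply formula: e = 1.435 * 47.5^2 / (9.81 * 472)
e = 1.435 * 2256.25 / 4630.32
e = 0.699243 m = 699.2 mm

699.2


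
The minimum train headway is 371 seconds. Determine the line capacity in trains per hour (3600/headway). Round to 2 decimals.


Capacity = 3600 / headway
Capacity = 3600 / 371
Capacity = 9.70 trains/hour

9.70


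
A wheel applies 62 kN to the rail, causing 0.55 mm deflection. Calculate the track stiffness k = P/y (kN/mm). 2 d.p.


Track stiffness k = P / y
k = 62 / 0.55
k = 112.73 kN/mm

112.73


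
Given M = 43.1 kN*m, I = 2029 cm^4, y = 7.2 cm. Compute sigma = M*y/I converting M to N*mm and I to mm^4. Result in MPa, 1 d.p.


Convert units:
M = 43.1 kN*m = 43100000 N*mm
y = 7.2 cm = 72 mm
I = 2029 cm^4 = 20290000 mm^4
sigma = 43100000 * 72 / 20290000
sigma = 152.9 MPa

152.9


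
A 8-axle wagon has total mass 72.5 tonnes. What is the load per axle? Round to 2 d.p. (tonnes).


Load per axle = total weight / number of axles
Load = 72.5 / 8
Load = 9.06 tonnes

9.06


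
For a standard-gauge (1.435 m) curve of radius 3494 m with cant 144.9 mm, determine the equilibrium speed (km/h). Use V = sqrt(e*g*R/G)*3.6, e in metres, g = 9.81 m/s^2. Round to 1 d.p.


Convert cant: e = 144.9 mm = 0.1449 m
V_ms = sqrt(0.1449 * 9.81 * 3494 / 1.435)
V_ms = sqrt(3461.054137) = 58.8307 m/s
V = 58.8307 * 3.6 = 211.8 km/h

211.8


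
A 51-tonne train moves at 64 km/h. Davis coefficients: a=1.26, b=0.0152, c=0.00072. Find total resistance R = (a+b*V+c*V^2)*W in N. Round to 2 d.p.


b*V = 0.0152 * 64 = 0.9728
c*V^2 = 0.00072 * 4096 = 2.94912
R_per_t = 1.26 + 0.9728 + 2.94912 = 5.18192 N/t
R_total = 5.18192 * 51 = 264.28 N

264.28


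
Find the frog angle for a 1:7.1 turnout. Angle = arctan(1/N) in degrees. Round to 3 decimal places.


1/N = 1/7.1 = 0.140845
angle = arctan(0.140845) = 0.139925 rad
angle = 0.139925 * 180/pi = 8.017 degrees

8.017


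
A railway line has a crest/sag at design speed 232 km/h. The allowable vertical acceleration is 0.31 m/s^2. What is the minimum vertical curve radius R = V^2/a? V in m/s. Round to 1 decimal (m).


Convert speed: V = 232 / 3.6 = 64.4444 m/s
V^2 = 4153.0864 m^2/s^2
R_v = 4153.0864 / 0.31
R_v = 13397.1 m

13397.1


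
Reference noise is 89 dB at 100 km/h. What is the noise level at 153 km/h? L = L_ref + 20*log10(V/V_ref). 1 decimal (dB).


V/V_ref = 153 / 100 = 1.53
log10(1.53) = 0.184691
20 * 0.184691 = 3.6938
L = 89 + 3.6938 = 92.7 dB

92.7


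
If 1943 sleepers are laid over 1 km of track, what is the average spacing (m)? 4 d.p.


Spacing = 1000 m / number of sleepers
Spacing = 1000 / 1943
Spacing = 0.5147 m

0.5147


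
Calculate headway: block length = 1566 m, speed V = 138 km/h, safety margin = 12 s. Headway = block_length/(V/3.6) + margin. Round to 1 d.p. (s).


V = 138 / 3.6 = 38.3333 m/s
Block traversal time = 1566 / 38.3333 = 40.8522 s
Headway = 40.8522 + 12
Headway = 52.9 s

52.9


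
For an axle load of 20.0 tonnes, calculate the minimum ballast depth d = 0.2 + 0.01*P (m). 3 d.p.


d = 0.2 + 0.01 * 20.0
d = 0.2 + 0.2
d = 0.400 m

0.400


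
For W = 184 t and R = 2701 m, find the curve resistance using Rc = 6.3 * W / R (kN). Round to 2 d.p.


Rc = 6.3 * W / R
Rc = 6.3 * 184 / 2701
Rc = 1159.2 / 2701
Rc = 0.43 kN

0.43
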